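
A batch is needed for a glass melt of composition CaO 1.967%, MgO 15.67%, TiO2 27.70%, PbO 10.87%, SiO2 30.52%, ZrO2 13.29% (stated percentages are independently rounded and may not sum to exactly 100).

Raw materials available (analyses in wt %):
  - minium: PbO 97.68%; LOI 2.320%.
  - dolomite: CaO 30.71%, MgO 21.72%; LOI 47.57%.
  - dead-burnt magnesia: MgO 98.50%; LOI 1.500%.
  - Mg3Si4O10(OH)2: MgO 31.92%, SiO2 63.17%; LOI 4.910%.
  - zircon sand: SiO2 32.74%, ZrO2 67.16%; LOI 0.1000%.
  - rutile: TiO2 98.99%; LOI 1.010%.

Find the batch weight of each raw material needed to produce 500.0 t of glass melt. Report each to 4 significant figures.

Batch per 500.0 t glass melt:
  minium: 55.64 t
  dolomite: 32.03 t
  dead-burnt magnesia: 10.82 t
  Mg3Si4O10(OH)2: 190.3 t
  zircon sand: 98.94 t
  rutile: 139.9 t
Total batch = 527.6 t; LOI loss = 27.55 t; yield = 94.78%

The intermediate values are displayed rounded to four significant figures within the worked lines. All arithmetic carries full float precision end to end. A single rounding produces each reported value. All derived quantities are recomputed starting from the weights on 500.0 t of glass at exact precision (net glass mass, ignition loss, the six compositions, the totals, the yield), as given in the problem or answer text.
Per-oxide target masses for 500.0 t glass melt:
  CaO: 1.967% × 500.0 = 9.835 t
  MgO: 15.67% × 500.0 = 78.35 t
  TiO2: 27.70% × 500.0 = 138.5 t
  PbO: 10.87% × 500.0 = 54.35 t
  SiO2: 30.52% × 500.0 = 152.6 t
  ZrO2: 13.29% × 500.0 = 66.45 t
Checking each oxide sum with the batch weights as given, under the basis named above (target by target, the sums agree within answer rounding):
  CaO: 32.03·0.3071 = 9.836 t (target 9.835 t)
  MgO: 32.03·0.2172 + 10.82·0.9850 + 190.3·0.3192 = 78.36 t (target 78.35 t)
  TiO2: 139.9·0.9899 = 138.5 t (target 138.5 t)
  PbO: 55.64·0.9768 = 54.35 t (target 54.35 t)
  SiO2: 190.3·0.6317 + 98.94·0.3274 = 152.6 t (target 152.6 t)
  ZrO2: 98.94·0.6716 = 66.45 t (target 66.45 t)
Glass-mass sanity pass: batch Σ − ignition loss = 500.1 t (per-oxide target masses sum to 500.1 t; basis as stated: 500.0 t — differing by rounding only).
Batch total: Σ batch = 527.6 t; Σ batch·LOI gives LOI loss = 27.55 t; the yield ratio, glass ÷ batch: 94.78%.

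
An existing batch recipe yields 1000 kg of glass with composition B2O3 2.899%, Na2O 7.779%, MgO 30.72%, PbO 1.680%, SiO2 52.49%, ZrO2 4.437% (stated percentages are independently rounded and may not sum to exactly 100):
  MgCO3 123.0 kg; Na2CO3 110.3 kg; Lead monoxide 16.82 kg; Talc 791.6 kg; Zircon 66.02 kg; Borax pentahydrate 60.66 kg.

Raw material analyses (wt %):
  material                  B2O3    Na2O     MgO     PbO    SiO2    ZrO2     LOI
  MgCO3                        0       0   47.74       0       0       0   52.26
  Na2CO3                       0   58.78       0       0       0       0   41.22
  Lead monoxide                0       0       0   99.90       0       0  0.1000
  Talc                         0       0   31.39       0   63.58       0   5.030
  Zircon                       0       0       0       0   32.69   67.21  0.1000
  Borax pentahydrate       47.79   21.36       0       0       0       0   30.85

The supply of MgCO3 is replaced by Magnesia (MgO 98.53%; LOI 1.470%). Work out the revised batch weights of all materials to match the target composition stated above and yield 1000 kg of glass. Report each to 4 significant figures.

Revised batch per 1000 kg glass:
  Magnesia: 59.58 kg
  Na2CO3: 110.3 kg
  Lead monoxide: 16.82 kg
  Talc: 791.6 kg
  Zircon: 66.02 kg
  Borax pentahydrate: 60.66 kg
Total batch = 1105 kg; LOI loss = 105.0 kg

The working math runs at full float precision through the solve — in-progress results are shown, rounded to four significant figures, in the working. Every reported value sees exactly one rounding — the derived quantities, which include ignition loss, six oxide percentages, yield, totals, glass mass, are rebuilt at full precision, as written in the problem or answer text, using the weight values for 1000 kg of glass.
The oxide mass targets at 1000 kg glass:
  B2O3: 2.899% × 1000 = 28.99 kg
  Na2O: 7.779% × 1000 = 77.79 kg
  MgO: 30.72% × 1000 = 307.2 kg
  PbO: 1.680% × 1000 = 16.80 kg
  SiO2: 52.49% × 1000 = 524.9 kg
  ZrO2: 4.437% × 1000 = 44.37 kg
A balance pass over the oxides, per the reported batch figures, on the stated basis (summed amounts equal target values given rounding of the digits):
  B2O3: 60.66·0.4779 = 28.99 kg (target 28.99 kg)
  Na2O: 110.3·0.5878 + 60.66·0.2136 = 77.79 kg (target 77.79 kg)
  MgO: 59.58·0.9853 + 791.6·0.3139 = 307.2 kg (target 307.2 kg)
  PbO: 16.82·0.9990 = 16.80 kg (target 16.80 kg)
  SiO2: 791.6·0.6358 + 66.02·0.3269 = 524.9 kg (target 524.9 kg)
  ZrO2: 66.02·0.6721 = 44.37 kg (target 44.37 kg)
Auditing the glass mass value: batch Σ − ignition loss = 1000 kg (the targets, summed, come to 1000 kg; against the stated basis, 1000 kg — a pure rounding effect).
Adding the batch up: Σ batch = 1105 kg; Σ batch·LOI gives LOI loss = 105.0 kg; yield, glass over the total, = 90.50%.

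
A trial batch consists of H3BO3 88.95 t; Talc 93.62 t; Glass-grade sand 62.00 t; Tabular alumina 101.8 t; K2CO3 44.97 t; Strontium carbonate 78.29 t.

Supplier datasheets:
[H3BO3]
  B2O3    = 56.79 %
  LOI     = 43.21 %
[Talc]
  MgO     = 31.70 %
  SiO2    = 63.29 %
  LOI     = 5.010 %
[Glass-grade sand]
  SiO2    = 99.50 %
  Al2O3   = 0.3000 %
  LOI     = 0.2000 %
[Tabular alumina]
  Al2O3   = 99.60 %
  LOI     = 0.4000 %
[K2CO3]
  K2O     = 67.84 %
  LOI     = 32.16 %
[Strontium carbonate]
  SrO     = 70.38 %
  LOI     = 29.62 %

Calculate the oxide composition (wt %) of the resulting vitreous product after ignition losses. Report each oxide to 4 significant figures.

Full float precision is kept throughout; working values are displayed, with 4-significant-figure rounding, at each printed step. Every reported figure takes exactly one rounding; all derived quantities are rebuilt at full precision (net glass mass, ignition loss, the yield, the totals, six oxide percentages) using the weight values per 388.3 t of glass exactly as printed in the problem or the answer.
What the batch supplies per oxide:
  K2O: 44.97·0.6784 = 30.51 t
  SrO: 78.29·0.7038 = 55.10 t
  MgO: 93.62·0.3170 = 29.68 t
  SiO2: 93.62·0.6329 + 62.00·0.9950 = 120.9 t
  B2O3: 88.95·0.5679 = 50.51 t
  Al2O3: 62.00·0.003000 + 101.8·0.9960 = 101.6 t
LOI: 88.95·0.4321 + 93.62·0.05010 + 62.00·0.002000 + 101.8·0.004000 + 44.97·0.3216 + 78.29·0.2962 = 81.31 t
Net of LOI, the glass mass = 469.6 − 81.31 = 388.3 t (consistent with Σ oxide mass)
each oxide over glass, ×100, is wt %

Glass mass = 388.3 t (batch 469.6 − LOI 81.31).
Composition: K2O 7.856%, SrO 14.19%, MgO 7.643%, SiO2 31.14%, B2O3 13.01%, Al2O3 26.16%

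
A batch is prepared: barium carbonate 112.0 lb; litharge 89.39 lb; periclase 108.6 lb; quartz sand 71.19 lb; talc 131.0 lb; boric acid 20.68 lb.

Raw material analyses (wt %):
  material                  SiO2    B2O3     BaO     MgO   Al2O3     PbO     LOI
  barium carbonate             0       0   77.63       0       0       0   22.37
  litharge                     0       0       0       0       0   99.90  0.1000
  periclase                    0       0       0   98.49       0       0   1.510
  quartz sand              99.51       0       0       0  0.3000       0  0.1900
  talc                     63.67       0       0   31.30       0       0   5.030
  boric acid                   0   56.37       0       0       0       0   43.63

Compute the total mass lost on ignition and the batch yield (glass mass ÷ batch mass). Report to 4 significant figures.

LOI loss = 42.53 lb; glass = 490.3 lb; yield = 92.02%

Each numeric step carries full float precision from start to finish — rounding to four significant figures governs every mid-chain value as printed — every reported result includes exactly one rounding; the derived quantities are carried in full float precision (the six compositions, glass mass, the yield, totals, ignition loss) from the batch weights per 490.3 lb of glass exactly as shown in question or answer.
LOI of each material in turn:
  barium carbonate: 112.0 × 0.2237 = 25.05 lb
  litharge: 89.39 × 0.001000 = 0.08939 lb
  periclase: 108.6 × 0.01510 = 1.640 lb
  quartz sand: 71.19 × 0.001900 = 0.1353 lb
  talc: 131.0 × 0.05030 = 6.589 lb
  boric acid: 20.68 × 0.4363 = 9.023 lb
Total LOI = 42.53 lb
Glass = batch − LOI = 532.9 − 42.53 = 490.3 lb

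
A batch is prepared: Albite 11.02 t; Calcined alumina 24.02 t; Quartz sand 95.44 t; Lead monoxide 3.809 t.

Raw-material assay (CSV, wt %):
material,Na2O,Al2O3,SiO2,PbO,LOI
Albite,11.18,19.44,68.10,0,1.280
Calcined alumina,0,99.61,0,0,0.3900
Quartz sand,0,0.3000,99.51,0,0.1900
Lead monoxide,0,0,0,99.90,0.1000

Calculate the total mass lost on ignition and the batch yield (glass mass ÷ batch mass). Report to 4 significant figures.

Intermediates are printed, rounded to four significant digits, at each printed step; all internal work holds full float precision in every operation. A single rounding produces each reported value; the derived quantities (net glass mass, the yield, totals, four oxide percentages, LOI) are rebuilt in full precision from the weighed amounts for 133.9 t of glass as they appear in the problem or the answer.
Per-material ignition loss:
  Albite: 11.02 × 0.01280 = 0.1411 t
  Calcined alumina: 24.02 × 0.003900 = 0.09368 t
  Quartz sand: 95.44 × 0.001900 = 0.1813 t
  Lead monoxide: 3.809 × 0.001000 = 0.003809 t
Total LOI = 0.4199 t
Glass = batch − LOI = 134.3 − 0.4199 = 133.9 t

LOI loss = 0.4199 t; glass = 133.9 t; yield = 99.69%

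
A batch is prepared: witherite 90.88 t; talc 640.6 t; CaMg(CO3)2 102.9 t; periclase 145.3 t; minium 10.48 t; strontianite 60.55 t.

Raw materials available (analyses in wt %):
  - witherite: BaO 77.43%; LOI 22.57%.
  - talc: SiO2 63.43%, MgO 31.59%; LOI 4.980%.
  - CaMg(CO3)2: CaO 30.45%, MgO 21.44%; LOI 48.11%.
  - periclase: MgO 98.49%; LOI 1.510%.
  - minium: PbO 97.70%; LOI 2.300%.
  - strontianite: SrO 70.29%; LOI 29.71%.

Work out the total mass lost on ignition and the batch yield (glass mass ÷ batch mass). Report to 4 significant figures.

The whole derivation maintains exact precision at all times; mid-chain values are shown rounded to four significant digits within the worked lines — each reported result includes exactly one rounding — the derived quantities (six oxide percentages, totals, LOI, glass mass, yield) are carried from the weighed amounts at 928.4 t of glass in full float precision as quoted within problem or answer.
Loss on ignition, line by line:
  witherite: 90.88 × 0.2257 = 20.51 t
  talc: 640.6 × 0.04980 = 31.90 t
  CaMg(CO3)2: 102.9 × 0.4811 = 49.51 t
  periclase: 145.3 × 0.01510 = 2.194 t
  minium: 10.48 × 0.02300 = 0.2410 t
  strontianite: 60.55 × 0.2971 = 17.99 t
Total LOI = 122.3 t
Glass = batch − LOI = 1051 − 122.3 = 928.4 t

LOI loss = 122.3 t; glass = 928.4 t; yield = 88.36%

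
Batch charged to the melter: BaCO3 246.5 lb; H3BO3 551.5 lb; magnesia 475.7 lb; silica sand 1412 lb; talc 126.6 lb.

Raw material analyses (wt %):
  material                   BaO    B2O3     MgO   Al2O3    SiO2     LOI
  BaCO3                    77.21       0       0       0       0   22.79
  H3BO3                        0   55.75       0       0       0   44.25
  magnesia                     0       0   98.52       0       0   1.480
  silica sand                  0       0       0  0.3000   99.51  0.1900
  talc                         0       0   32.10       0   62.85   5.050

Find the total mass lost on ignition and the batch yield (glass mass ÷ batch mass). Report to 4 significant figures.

LOI loss = 316.3 lb; glass = 2496 lb; yield = 88.75%

The whole derivation maintains full precision at all times. Working values are printed, with 4-significant-digit rounding, in the working; each reported result takes exactly one rounding; all derived quantities (yield, ignition loss, five oxide percentages, the totals, net glass mass) are carried in exact precision from the weighed amounts for 2496 lb of glass as set out in the problem or the answer.
Per-material ignition loss:
  BaCO3: 246.5 × 0.2279 = 56.18 lb
  H3BO3: 551.5 × 0.4425 = 244.0 lb
  magnesia: 475.7 × 0.01480 = 7.040 lb
  silica sand: 1412 × 0.001900 = 2.683 lb
  talc: 126.6 × 0.05050 = 6.393 lb
Total LOI = 316.3 lb
Glass = batch − LOI = 2812 − 316.3 = 2496 lb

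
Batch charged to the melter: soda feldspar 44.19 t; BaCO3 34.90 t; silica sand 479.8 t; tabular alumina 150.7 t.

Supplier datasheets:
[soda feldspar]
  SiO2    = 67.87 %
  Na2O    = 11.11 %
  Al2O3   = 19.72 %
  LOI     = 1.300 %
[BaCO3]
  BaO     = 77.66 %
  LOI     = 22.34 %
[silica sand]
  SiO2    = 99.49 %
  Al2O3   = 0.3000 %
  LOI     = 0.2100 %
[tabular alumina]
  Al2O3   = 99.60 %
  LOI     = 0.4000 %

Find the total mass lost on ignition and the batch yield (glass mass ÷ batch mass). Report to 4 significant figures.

All internal work runs at full precision end to end; values along the way are displayed, rounded to four significant figures, in the printout. Exactly one rounding goes into each reported number. The derived quantities are computed using the weight values per 699.6 t of glass in full precision (totals, yield, net glass mass, LOI, four oxide percentages) as written in the problem or answer text.
Per-material ignition loss:
  soda feldspar: 44.19 × 0.01300 = 0.5745 t
  BaCO3: 34.90 × 0.2234 = 7.797 t
  silica sand: 479.8 × 0.002100 = 1.008 t
  tabular alumina: 150.7 × 0.004000 = 0.6028 t
Total LOI = 9.982 t
Glass = batch − LOI = 709.6 − 9.982 = 699.6 t

LOI loss = 9.982 t; glass = 699.6 t; yield = 98.59%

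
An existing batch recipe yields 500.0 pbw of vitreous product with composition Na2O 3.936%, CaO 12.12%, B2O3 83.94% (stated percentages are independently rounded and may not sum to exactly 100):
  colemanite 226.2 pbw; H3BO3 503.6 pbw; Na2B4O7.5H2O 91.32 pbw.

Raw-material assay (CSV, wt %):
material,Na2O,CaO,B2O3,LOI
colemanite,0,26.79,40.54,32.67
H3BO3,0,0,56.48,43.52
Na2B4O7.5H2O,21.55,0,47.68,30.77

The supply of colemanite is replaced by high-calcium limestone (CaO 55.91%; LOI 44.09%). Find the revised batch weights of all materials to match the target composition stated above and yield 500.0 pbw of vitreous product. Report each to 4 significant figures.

Revised batch per 500.0 pbw vitreous product:
  high-calcium limestone: 108.4 pbw
  H3BO3: 666.0 pbw
  Na2B4O7.5H2O: 91.32 pbw
Total batch = 865.7 pbw; LOI loss = 365.7 pbw

All internal work runs at full float precision from first step to last. Mid-chain values are displayed, rounded to four significant digits, across the worked steps; every reported result is rounded only once — all derived quantities, including the totals, the three compositions, LOI, net glass mass, the yield, are rebuilt starting from the weights on 500.0 pbw of glass at full float precision exactly as printed in question or answer.
The oxide mass targets at 500.0 pbw vitreous product:
  Na2O: 3.936% × 500.0 = 19.68 pbw
  CaO: 12.12% × 500.0 = 60.60 pbw
  B2O3: 83.94% × 500.0 = 419.7 pbw
Checking each oxide sum per the reported batch figures, on the stated basis (sums match the target masses within answer rounding):
  Na2O: 91.32·0.2155 = 19.68 pbw (target 19.68 pbw)
  CaO: 108.4·0.5591 = 60.61 pbw (target 60.60 pbw)
  B2O3: 666.0·0.5648 + 91.32·0.4768 = 419.7 pbw (target 419.7 pbw)
Glass-mass closure: Σ batch − LOI loss = 500.0 pbw (targets for the oxides total 500.0 pbw; stated basis 500.0 pbw — gaps are rounding artifacts).
Adding the batch up: Σ batch = 865.7 pbw; loss to ignition Σ batch·LOI = 365.7 pbw; yield, glass over the total, = 57.75%.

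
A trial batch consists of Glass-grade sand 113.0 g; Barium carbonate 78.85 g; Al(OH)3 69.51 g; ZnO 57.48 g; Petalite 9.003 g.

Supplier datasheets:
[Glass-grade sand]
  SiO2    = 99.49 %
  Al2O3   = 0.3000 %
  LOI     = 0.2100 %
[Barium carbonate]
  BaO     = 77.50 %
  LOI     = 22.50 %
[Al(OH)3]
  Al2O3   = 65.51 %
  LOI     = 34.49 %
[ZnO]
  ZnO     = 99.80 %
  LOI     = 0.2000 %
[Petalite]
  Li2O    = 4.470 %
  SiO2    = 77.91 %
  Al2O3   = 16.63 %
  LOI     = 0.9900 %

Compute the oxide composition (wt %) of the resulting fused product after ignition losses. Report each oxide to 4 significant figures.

Values along the way appear (rounded to four significant digits) in the printout — each numeric step holds exact precision end to end. Each reported result undergoes a single rounding. Derived quantities (LOI, the totals, the yield, five oxide percentages, net glass mass) are carried using the weight values on 285.7 g of glass at exact precision, as quoted within question or answer.
What the batch supplies per oxide:
  Li2O: 9.003·0.04470 = 0.4024 g
  ZnO: 57.48·0.9980 = 57.37 g
  SiO2: 113.0·0.9949 + 9.003·0.7791 = 119.4 g
  BaO: 78.85·0.7750 = 61.11 g
  Al2O3: 113.0·0.003000 + 69.51·0.6551 + 9.003·0.1663 = 47.37 g
LOI: 113.0·0.002100 + 78.85·0.2250 + 69.51·0.3449 + 57.48·0.002000 + 9.003·0.009900 = 42.16 g
batch − LOI leaves glass = 327.8 − 42.16 = 285.7 g (= the summed oxide contributions)
percent by weight: oxide/glass ×100

Glass mass = 285.7 g (batch 327.8 − LOI 42.16).
Composition: Li2O 0.1409%, ZnO 20.08%, SiO2 41.81%, BaO 21.39%, Al2O3 16.58%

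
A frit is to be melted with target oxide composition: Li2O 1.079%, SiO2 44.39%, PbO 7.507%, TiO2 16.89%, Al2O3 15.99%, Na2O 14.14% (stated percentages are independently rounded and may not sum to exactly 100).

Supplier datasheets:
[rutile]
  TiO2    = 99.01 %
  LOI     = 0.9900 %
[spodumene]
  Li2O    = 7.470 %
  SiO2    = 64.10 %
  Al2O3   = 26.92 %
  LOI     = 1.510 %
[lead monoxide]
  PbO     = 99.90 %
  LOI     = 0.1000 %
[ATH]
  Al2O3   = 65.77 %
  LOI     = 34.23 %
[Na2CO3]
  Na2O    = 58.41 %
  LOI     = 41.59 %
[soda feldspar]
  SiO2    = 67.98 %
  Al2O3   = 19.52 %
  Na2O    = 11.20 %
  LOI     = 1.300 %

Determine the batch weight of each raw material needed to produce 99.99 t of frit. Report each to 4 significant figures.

Each numeric step holds exact precision all the way through — intermediates appear with 4-significant-figure rounding between the steps. Each reported number carries a single rounding — derived quantities (yield, the totals, LOI, the six compositions, net glass mass) are rebuilt at full precision from the weighed amounts for 99.99 t of glass as quoted within either problem or answer.
Target masses of each oxide per 99.99 t frit:
  Li2O: 1.079% × 99.99 = 1.079 t
  SiO2: 44.39% × 99.99 = 44.39 t
  PbO: 7.507% × 99.99 = 7.506 t
  TiO2: 16.89% × 99.99 = 16.89 t
  Al2O3: 15.99% × 99.99 = 15.99 t
  Na2O: 14.14% × 99.99 = 14.14 t
Verifying the oxide balance on the weights just shown, under the basis named above (sums match the target masses exact up to rounding of places):
  Li2O: 14.44·0.07470 = 1.079 t (target 1.079 t)
  SiO2: 14.44·0.6410 + 51.67·0.6798 = 44.38 t (target 44.39 t)
  PbO: 7.514·0.9990 = 7.506 t (target 7.506 t)
  TiO2: 17.06·0.9901 = 16.89 t (target 16.89 t)
  Al2O3: 14.44·0.2692 + 3.062·0.6577 + 51.67·0.1952 = 15.99 t (target 15.99 t)
  Na2O: 14.30·0.5841 + 51.67·0.1120 = 14.14 t (target 14.14 t)
Glass mass check: batch total minus LOI = 99.98 t (targets for the oxides total 99.99 t; the stated basis being 99.99 t — deltas are rounding alone).
Batch grand total — Σ batch = 108.0 t; LOI removed, Σ of batch·LOI: 8.062 t; yield = glass ÷ total batch = 92.54%.

Batch per 99.99 t frit:
  rutile: 17.06 t
  spodumene: 14.44 t
  lead monoxide: 7.514 t
  ATH: 3.062 t
  Na2CO3: 14.30 t
  soda feldspar: 51.67 t
Total batch = 108.0 t; LOI loss = 8.062 t; yield = 92.54%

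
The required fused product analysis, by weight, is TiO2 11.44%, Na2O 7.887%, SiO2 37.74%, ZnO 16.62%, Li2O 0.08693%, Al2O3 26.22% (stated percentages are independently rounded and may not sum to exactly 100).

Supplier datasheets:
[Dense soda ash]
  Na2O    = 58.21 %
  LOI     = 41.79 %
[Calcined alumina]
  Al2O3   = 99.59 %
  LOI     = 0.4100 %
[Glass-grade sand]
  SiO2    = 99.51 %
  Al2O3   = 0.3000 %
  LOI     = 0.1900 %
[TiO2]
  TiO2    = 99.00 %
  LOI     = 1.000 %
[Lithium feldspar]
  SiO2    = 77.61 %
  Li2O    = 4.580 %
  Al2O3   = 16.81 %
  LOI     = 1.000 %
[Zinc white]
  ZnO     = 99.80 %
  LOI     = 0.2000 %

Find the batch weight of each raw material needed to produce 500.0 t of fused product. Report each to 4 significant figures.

Batch per 500.0 t fused product:
  Dense soda ash: 67.75 t
  Calcined alumina: 129.5 t
  Glass-grade sand: 182.2 t
  TiO2: 57.78 t
  Lithium feldspar: 9.490 t
  Zinc white: 83.27 t
Total batch = 530.0 t; LOI loss = 30.03 t; yield = 94.33%

All arithmetic runs at exact precision end to end. The intermediate values are shown rounded off to 4 significant figures in the working. A single rounding completes each reported result; derived quantities, including LOI, the yield, the six compositions, totals, net glass mass, are recomputed using the weight values on 500.0 t of glass at full precision precisely as stated by question or answer.
Per-oxide target masses for 500.0 t fused product:
  TiO2: 11.44% × 500.0 = 57.20 t
  Na2O: 7.887% × 500.0 = 39.44 t
  SiO2: 37.74% × 500.0 = 188.7 t
  ZnO: 16.62% × 500.0 = 83.10 t
  Li2O: 0.08693% × 500.0 = 0.4346 t
  Al2O3: 26.22% × 500.0 = 131.1 t
Sums-versus-targets review from the weights as reported, for the quoted basis mass (target by target, the sums agree given rounding of the digits):
  TiO2: 57.78·0.9900 = 57.20 t (target 57.20 t)
  Na2O: 67.75·0.5821 = 39.44 t (target 39.44 t)
  SiO2: 182.2·0.9951 + 9.490·0.7761 = 188.7 t (target 188.7 t)
  ZnO: 83.27·0.9980 = 83.10 t (target 83.10 t)
  Li2O: 9.490·0.04580 = 0.4346 t (target 0.4346 t)
  Al2O3: 129.5·0.9959 + 182.2·0.003000 + 9.490·0.1681 = 131.1 t (target 131.1 t)
Glass-mass closure: batch total minus LOI = 500.0 t (targets for the oxides total 500.0 t; versus the stated basis of 500.0 t — rounding explains the deltas).
Batch grand total — Σ batch = 530.0 t; LOI removed, Σ of batch·LOI: 30.03 t; yield = glass ÷ total batch = 94.33%.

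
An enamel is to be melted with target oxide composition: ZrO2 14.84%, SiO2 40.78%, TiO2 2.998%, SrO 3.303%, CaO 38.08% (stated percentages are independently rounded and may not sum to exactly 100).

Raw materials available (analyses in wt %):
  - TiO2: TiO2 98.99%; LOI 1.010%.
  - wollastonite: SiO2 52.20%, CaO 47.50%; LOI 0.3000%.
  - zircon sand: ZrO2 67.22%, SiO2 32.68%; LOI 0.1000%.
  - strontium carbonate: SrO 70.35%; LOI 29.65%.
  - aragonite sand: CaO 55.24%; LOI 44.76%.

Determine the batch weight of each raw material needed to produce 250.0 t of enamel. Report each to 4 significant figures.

Batch per 250.0 t enamel:
  TiO2: 7.571 t
  wollastonite: 160.8 t
  zircon sand: 55.19 t
  strontium carbonate: 11.74 t
  aragonite sand: 34.11 t
Total batch = 269.4 t; LOI loss = 19.36 t; yield = 92.81%

Mid-chain values are printed, rounded to four significant figures, in the working; the whole derivation carries full float precision from start to finish. Every reported number takes just one rounding. The derived quantities (LOI, totals, the five compositions, yield, net glass mass) are re-derived in full precision starting from the weights per 250.0 t of glass, as they appear in question or answer.
The oxide mass targets at 250.0 t enamel:
  ZrO2: 14.84% × 250.0 = 37.10 t
  SiO2: 40.78% × 250.0 = 102.0 t
  TiO2: 2.998% × 250.0 = 7.495 t
  SrO: 3.303% × 250.0 = 8.258 t
  CaO: 38.08% × 250.0 = 95.20 t
Sums-versus-targets review on the weights just shown, under the basis named above (sum by sum, the targets are met within answer rounding):
  ZrO2: 55.19·0.6722 = 37.10 t (target 37.10 t)
  SiO2: 160.8·0.5220 + 55.19·0.3268 = 102.0 t (target 102.0 t)
  TiO2: 7.571·0.9899 = 7.495 t (target 7.495 t)
  SrO: 11.74·0.7035 = 8.259 t (target 8.258 t)
  CaO: 160.8·0.4750 + 34.11·0.5524 = 95.22 t (target 95.20 t)
Glass-mass bookkeeping: whole batch net of LOI = 250.0 t (targets for the oxides total 250.0 t; against the stated basis, 250.0 t — differing by rounding only).
Total batch = Σ batch = 269.4 t; Σ batch·LOI gives LOI loss = 19.36 t; yield, glass over the total, = 92.81%.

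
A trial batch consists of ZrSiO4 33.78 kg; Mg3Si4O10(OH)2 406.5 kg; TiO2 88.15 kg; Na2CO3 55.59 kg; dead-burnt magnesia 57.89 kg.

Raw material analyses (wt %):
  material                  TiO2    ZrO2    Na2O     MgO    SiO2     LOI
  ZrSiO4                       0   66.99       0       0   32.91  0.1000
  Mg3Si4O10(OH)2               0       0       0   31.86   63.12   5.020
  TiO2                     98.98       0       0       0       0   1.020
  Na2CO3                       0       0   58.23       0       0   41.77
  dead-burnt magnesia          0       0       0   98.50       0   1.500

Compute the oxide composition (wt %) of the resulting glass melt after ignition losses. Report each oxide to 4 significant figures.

Glass mass = 596.5 kg (batch 641.9 − LOI 45.43).
Composition: TiO2 14.63%, ZrO2 3.794%, Na2O 5.427%, MgO 31.27%, SiO2 44.88%

Mid-chain values are shown, with 4-significant-digit rounding, at each printed step — the whole derivation runs at exact precision from start to finish — every reported number is rounded once only. All derived quantities, including net glass mass, the five compositions, the yield, the totals, LOI, are recomputed from the batch weights on 596.5 kg of glass in exact precision, as given in problem or answer.
What the batch supplies per oxide:
  TiO2: 88.15·0.9898 = 87.25 kg
  ZrO2: 33.78·0.6699 = 22.63 kg
  Na2O: 55.59·0.5823 = 32.37 kg
  MgO: 406.5·0.3186 + 57.89·0.9850 = 186.5 kg
  SiO2: 33.78·0.3291 + 406.5·0.6312 = 267.7 kg
LOI: 33.78·0.001000 + 406.5·0.05020 + 88.15·0.01020 + 55.59·0.4177 + 57.89·0.01500 = 45.43 kg
Glass = total batch minus LOI = 641.9 − 45.43 = 596.5 kg (the oxide masses sum to this)
percent share: oxide ÷ glass, ×100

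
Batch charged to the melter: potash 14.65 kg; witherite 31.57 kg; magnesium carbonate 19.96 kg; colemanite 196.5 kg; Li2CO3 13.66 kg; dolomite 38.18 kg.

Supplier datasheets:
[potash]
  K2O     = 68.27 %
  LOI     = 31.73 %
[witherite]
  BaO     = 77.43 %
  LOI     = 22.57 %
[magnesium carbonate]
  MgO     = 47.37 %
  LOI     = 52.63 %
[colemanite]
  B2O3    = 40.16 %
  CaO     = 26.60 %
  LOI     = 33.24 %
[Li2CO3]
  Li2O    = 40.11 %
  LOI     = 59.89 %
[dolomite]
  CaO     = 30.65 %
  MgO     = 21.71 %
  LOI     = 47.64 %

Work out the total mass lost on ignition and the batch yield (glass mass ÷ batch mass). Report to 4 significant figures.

LOI loss = 114.0 kg; glass = 200.6 kg; yield = 63.77%

Each numeric step runs at full float precision all the way through; rounding to four significant figures governs each working value as printed; exactly one rounding lands on each reported number; all derived quantities (the yield, net glass mass, six oxide percentages, the totals, ignition loss) are carried starting from the weights per 200.6 kg of glass at exact precision, as written in question or answer.
LOI of each material in turn:
  potash: 14.65 × 0.3173 = 4.648 kg
  witherite: 31.57 × 0.2257 = 7.125 kg
  magnesium carbonate: 19.96 × 0.5263 = 10.50 kg
  colemanite: 196.5 × 0.3324 = 65.32 kg
  Li2CO3: 13.66 × 0.5989 = 8.181 kg
  dolomite: 38.18 × 0.4764 = 18.19 kg
Total LOI = 114.0 kg
Glass = batch − LOI = 314.5 − 114.0 = 200.6 kg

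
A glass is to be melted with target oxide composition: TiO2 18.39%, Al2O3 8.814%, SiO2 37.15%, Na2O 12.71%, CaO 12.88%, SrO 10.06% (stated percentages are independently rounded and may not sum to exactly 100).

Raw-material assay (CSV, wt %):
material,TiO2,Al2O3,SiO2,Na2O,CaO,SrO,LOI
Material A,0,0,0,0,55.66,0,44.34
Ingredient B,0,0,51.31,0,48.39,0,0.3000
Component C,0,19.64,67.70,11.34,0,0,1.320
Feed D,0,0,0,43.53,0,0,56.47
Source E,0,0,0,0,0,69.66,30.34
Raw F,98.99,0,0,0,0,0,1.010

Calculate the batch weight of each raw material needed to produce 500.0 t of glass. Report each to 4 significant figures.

Batch per 500.0 t glass:
  Material A: 58.37 t
  Ingredient B: 65.95 t
  Component C: 224.4 t
  Feed D: 87.54 t
  Source E: 72.21 t
  Raw F: 92.89 t
Total batch = 601.4 t; LOI loss = 101.3 t; yield = 83.15%

All internal work runs at full float precision through every step. Values along the way are printed rounded to 4 significant digits at each printed step; each reported result is rounded just once. The derived quantities are rebuilt in full float precision (glass mass, six oxide percentages, LOI, the totals, yield) using the weight values for 500.0 t of glass, as written in question or answer.
Target oxide masses per 500.0 t glass:
  TiO2: 18.39% × 500.0 = 91.95 t
  Al2O3: 8.814% × 500.0 = 44.07 t
  SiO2: 37.15% × 500.0 = 185.8 t
  Na2O: 12.71% × 500.0 = 63.55 t
  CaO: 12.88% × 500.0 = 64.40 t
  SrO: 10.06% × 500.0 = 50.30 t
Sums-versus-targets review from the weights as reported, at the basis given (oxide sums agree with the targets modulo rounding of the values):
  TiO2: 92.89·0.9899 = 91.95 t (target 91.95 t)
  Al2O3: 224.4·0.1964 = 44.07 t (target 44.07 t)
  SiO2: 65.95·0.5131 + 224.4·0.6770 = 185.8 t (target 185.8 t)
  Na2O: 224.4·0.1134 + 87.54·0.4353 = 63.55 t (target 63.55 t)
  CaO: 58.37·0.5566 + 65.95·0.4839 = 64.40 t (target 64.40 t)
  SrO: 72.21·0.6966 = 50.30 t (target 50.30 t)
Glass mass check: batch Σ − ignition loss = 500.0 t (the targets, summed, come to 500.0 t; the stated basis being 500.0 t — a pure rounding effect).
Batch total: Σ batch = 601.4 t; the LOI term Σ batch·LOI equals 101.3 t; the yield ratio, glass ÷ batch: 83.15%.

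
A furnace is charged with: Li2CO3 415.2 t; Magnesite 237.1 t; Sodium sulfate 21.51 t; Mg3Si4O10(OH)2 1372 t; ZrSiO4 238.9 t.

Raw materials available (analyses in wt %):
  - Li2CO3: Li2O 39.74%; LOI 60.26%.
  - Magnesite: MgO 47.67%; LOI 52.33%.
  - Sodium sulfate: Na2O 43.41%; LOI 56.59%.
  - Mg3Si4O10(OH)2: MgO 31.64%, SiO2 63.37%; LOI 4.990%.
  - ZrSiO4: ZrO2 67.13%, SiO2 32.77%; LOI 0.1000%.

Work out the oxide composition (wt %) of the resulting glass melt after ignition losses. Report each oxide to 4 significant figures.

In-progress results appear, rounded to four significant figures, when written out — the whole derivation carries exact precision at all times — every reported number receives exactly one rounding; all derived quantities (yield, the totals, ignition loss, glass mass, five oxide percentages) are rebuilt at exact precision using the weight values on 1830 t of glass, precisely as stated by the question or the answer.
Oxide-by-oxide delivered mass:
  Na2O: 21.51·0.4341 = 9.337 t
  Li2O: 415.2·0.3974 = 165.0 t
  ZrO2: 238.9·0.6713 = 160.4 t
  MgO: 237.1·0.4767 + 1372·0.3164 = 547.1 t
  SiO2: 1372·0.6337 + 238.9·0.3277 = 947.7 t
LOI: 415.2·0.6026 + 237.1·0.5233 + 21.51·0.5659 + 1372·0.04990 + 238.9·0.001000 = 455.1 t
The glass mass, total less LOI, = 2285 − 455.1 = 1830 t (= Σ oxide masses)
percent share: oxide ÷ glass, ×100

Glass mass = 1830 t (batch 2285 − LOI 455.1).
Composition: Na2O 0.5104%, Li2O 9.019%, ZrO2 8.766%, MgO 29.90%, SiO2 51.80%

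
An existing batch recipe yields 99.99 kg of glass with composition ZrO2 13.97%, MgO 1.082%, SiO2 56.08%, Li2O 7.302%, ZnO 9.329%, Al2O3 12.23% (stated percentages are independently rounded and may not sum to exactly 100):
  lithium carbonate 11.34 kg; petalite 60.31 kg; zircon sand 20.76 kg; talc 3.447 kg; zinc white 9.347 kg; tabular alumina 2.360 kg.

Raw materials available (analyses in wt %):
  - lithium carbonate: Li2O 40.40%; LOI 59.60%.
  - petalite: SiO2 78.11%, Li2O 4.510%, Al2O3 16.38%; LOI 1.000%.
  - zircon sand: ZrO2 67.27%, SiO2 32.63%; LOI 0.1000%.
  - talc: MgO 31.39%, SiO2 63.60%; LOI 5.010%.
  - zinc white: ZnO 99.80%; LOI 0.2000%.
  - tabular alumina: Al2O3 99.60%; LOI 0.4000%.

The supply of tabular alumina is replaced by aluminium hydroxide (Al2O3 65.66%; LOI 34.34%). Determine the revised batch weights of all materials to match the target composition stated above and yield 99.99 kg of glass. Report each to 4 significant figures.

Revised batch per 99.99 kg glass:
  lithium carbonate: 11.34 kg
  petalite: 60.31 kg
  zircon sand: 20.76 kg
  talc: 3.447 kg
  zinc white: 9.347 kg
  aluminium hydroxide: 3.579 kg
Total batch = 108.8 kg; LOI loss = 8.803 kg

All arithmetic carries full float precision at every stage — the intermediate values are printed rounded to four significant figures within the worked lines. Every reported value takes just one rounding. All derived quantities are re-derived in full float precision (ignition loss, six oxide percentages, the yield, totals, glass mass) from the batch weights at 99.99 kg of glass exactly as printed in the problem or the answer.
The oxide mass targets at 99.99 kg glass:
  ZrO2: 13.97% × 99.99 = 13.97 kg
  MgO: 1.082% × 99.99 = 1.082 kg
  SiO2: 56.08% × 99.99 = 56.07 kg
  Li2O: 7.302% × 99.99 = 7.301 kg
  ZnO: 9.329% × 99.99 = 9.328 kg
  Al2O3: 12.23% × 99.99 = 12.23 kg
Verifying the oxide balance applying the batch weights above, for the quoted basis mass (sum by sum, the targets are met given rounding of the digits):
  ZrO2: 20.76·0.6727 = 13.97 kg (target 13.97 kg)
  MgO: 3.447·0.3139 = 1.082 kg (target 1.082 kg)
  SiO2: 60.31·0.7811 + 20.76·0.3263 + 3.447·0.6360 = 56.07 kg (target 56.07 kg)
  Li2O: 11.34·0.4040 + 60.31·0.04510 = 7.301 kg (target 7.301 kg)
  ZnO: 9.347·0.9980 = 9.328 kg (target 9.328 kg)
  Al2O3: 60.31·0.1638 + 3.579·0.6566 = 12.23 kg (target 12.23 kg)
Consistency of the glass mass: Σ batch − LOI loss = 99.98 kg (summing oxide targets gives 99.98 kg; versus the stated basis of 99.99 kg — any gap is answer rounding).
Summing the batch: Σ batch = 108.8 kg; LOI removed, Σ of batch·LOI: 8.803 kg; yield = glass ÷ total batch = 91.91%.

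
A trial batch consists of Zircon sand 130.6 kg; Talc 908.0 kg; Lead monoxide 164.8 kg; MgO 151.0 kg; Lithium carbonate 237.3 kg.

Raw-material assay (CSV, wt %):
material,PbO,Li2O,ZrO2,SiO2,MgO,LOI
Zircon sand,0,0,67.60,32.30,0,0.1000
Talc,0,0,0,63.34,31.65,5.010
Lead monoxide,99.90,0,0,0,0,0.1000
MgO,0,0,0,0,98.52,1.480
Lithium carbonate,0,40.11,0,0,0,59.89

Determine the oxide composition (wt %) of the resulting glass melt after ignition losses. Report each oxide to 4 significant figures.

Mid-chain values are displayed rounded to 4 significant figures as written. All internal work keeps exact precision all the way through — a single rounding yields every reported value. All derived quantities are rebuilt from the batch weights per 1402 kg of glass at full float precision (totals, yield, five oxide percentages, net glass mass, ignition loss), as they appear in the question or the answer.
Oxide masses out of the charge:
  PbO: 164.8·0.9990 = 164.6 kg
  Li2O: 237.3·0.4011 = 95.18 kg
  ZrO2: 130.6·0.6760 = 88.29 kg
  SiO2: 130.6·0.3230 + 908.0·0.6334 = 617.3 kg
  MgO: 908.0·0.3165 + 151.0·0.9852 = 436.1 kg
LOI: 130.6·0.001000 + 908.0·0.05010 + 164.8·0.001000 + 151.0·0.01480 + 237.3·0.5989 = 190.1 kg
Glass = total batch minus LOI = 1592 − 190.1 = 1402 kg (consistent with Σ oxide mass)
wt %: oxide over glass, times 100

Glass mass = 1402 kg (batch 1592 − LOI 190.1).
Composition: PbO 11.75%, Li2O 6.791%, ZrO2 6.299%, SiO2 44.04%, MgO 31.12%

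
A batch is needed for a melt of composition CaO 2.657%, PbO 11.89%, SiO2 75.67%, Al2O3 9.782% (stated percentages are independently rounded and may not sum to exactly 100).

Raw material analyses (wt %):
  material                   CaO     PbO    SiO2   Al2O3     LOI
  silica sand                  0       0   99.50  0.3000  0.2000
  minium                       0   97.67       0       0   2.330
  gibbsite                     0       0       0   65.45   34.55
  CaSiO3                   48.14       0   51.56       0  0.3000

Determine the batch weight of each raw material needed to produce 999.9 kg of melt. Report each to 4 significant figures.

The intermediate values are shown rounded off to 4 significant digits alongside each step — full precision is carried at every stage. Each reported number is rounded exactly once; all derived quantities (the totals, net glass mass, yield, ignition loss, four oxide percentages) are rebuilt in full float precision from the batch weights at 999.9 kg of glass as written in the problem or the answer.
Oxide-by-oxide targets in 999.9 kg melt:
  CaO: 2.657% × 999.9 = 26.57 kg
  PbO: 11.89% × 999.9 = 118.9 kg
  SiO2: 75.67% × 999.9 = 756.6 kg
  Al2O3: 9.782% × 999.9 = 97.81 kg
Mass-balance tally per oxide per the reported batch figures, against the basis in use (each sum matches its target mass inside rounding margins):
  CaO: 55.19·0.4814 = 26.57 kg (target 26.57 kg)
  PbO: 121.7·0.9767 = 118.9 kg (target 118.9 kg)
  SiO2: 731.8·0.9950 + 55.19·0.5156 = 756.6 kg (target 756.6 kg)
  Al2O3: 731.8·0.003000 + 146.1·0.6545 = 97.82 kg (target 97.81 kg)
Consistency of the glass mass: net batch after ignition = 999.8 kg (the targets, summed, come to 999.9 kg; basis as stated: 999.9 kg — a pure rounding effect).
Batch total: Σ batch = 1055 kg; loss to ignition Σ batch·LOI = 54.94 kg; yield, glass over the total, = 94.79%.

Batch per 999.9 kg melt:
  silica sand: 731.8 kg
  minium: 121.7 kg
  gibbsite: 146.1 kg
  CaSiO3: 55.19 kg
Total batch = 1055 kg; LOI loss = 54.94 kg; yield = 94.79%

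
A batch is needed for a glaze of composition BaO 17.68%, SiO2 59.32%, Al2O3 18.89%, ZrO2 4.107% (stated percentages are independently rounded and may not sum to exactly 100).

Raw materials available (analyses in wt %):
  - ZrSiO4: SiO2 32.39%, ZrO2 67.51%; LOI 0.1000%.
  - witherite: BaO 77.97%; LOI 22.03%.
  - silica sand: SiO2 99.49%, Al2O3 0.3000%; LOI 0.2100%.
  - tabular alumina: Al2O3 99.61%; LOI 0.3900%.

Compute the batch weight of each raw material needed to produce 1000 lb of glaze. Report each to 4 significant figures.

Batch per 1000 lb glaze:
  ZrSiO4: 60.84 lb
  witherite: 226.8 lb
  silica sand: 576.4 lb
  tabular alumina: 187.9 lb
Total batch = 1052 lb; LOI loss = 51.97 lb; yield = 95.06%

The working math holds full float precision at all times; the intermediate values are shown rounded off to 4 significant digits as written. Each reported number is rounded exactly once. Derived quantities (totals, glass mass, four oxide percentages, yield, ignition loss) are carried from the batch weights per 1000 lb of glass in full float precision exactly as printed in the problem or the answer.
Target masses of each oxide per 1000 lb glaze:
  BaO: 17.68% × 1000 = 176.8 lb
  SiO2: 59.32% × 1000 = 593.2 lb
  Al2O3: 18.89% × 1000 = 188.9 lb
  ZrO2: 4.107% × 1000 = 41.07 lb
A balance pass over the oxides, on the weights just shown, against the basis in use (target by target, the sums agree within answer rounding):
  BaO: 226.8·0.7797 = 176.8 lb (target 176.8 lb)
  SiO2: 60.84·0.3239 + 576.4·0.9949 = 593.2 lb (target 593.2 lb)
  Al2O3: 576.4·0.003000 + 187.9·0.9961 = 188.9 lb (target 188.9 lb)
  ZrO2: 60.84·0.6751 = 41.07 lb (target 41.07 lb)
Auditing the glass mass value: whole batch net of LOI = 1000 lb (oxide target masses add up to 1000 lb; basis as stated: 1000 lb — gaps are rounding artifacts).
Total batch = Σ batch = 1052 lb; ignition loss, Σ(batch × LOI) = 51.97 lb; yield: glass divided by total = 95.06%.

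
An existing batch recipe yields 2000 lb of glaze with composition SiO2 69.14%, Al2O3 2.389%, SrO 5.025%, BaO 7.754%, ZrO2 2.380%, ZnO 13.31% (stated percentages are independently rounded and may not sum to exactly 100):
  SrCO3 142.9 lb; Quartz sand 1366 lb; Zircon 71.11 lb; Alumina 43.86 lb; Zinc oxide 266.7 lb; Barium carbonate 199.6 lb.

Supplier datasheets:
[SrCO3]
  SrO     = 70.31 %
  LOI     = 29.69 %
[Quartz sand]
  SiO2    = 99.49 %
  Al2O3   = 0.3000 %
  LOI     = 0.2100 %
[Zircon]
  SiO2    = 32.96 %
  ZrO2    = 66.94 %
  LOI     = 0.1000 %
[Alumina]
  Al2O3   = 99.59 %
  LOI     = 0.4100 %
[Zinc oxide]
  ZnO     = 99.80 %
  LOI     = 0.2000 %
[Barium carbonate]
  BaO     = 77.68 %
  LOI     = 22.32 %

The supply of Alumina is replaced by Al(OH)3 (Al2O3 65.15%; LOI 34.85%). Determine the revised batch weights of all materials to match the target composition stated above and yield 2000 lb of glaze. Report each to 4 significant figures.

Revised batch per 2000 lb glaze:
  SrCO3: 142.9 lb
  Quartz sand: 1366 lb
  Zircon: 71.11 lb
  Al(OH)3: 67.05 lb
  Zinc oxide: 266.7 lb
  Barium carbonate: 199.6 lb
Total batch = 2113 lb; LOI loss = 113.8 lb

Mid-chain values are shown (rounded to 4 significant figures) between the steps — each numeric step carries full precision throughout. Every reported value is rounded a single time — derived quantities (the yield, ignition loss, six oxide percentages, net glass mass, the totals) are re-derived starting from the weights on 2000 lb of glass in full float precision, precisely as stated by problem or answer.
The oxide mass targets at 2000 lb glaze:
  SiO2: 69.14% × 2000 = 1383 lb
  Al2O3: 2.389% × 2000 = 47.78 lb
  SrO: 5.025% × 2000 = 100.5 lb
  BaO: 7.754% × 2000 = 155.1 lb
  ZrO2: 2.380% × 2000 = 47.60 lb
  ZnO: 13.31% × 2000 = 266.2 lb
Mass-balance tally per oxide applying the batch weights above, on the stated basis (target by target, the sums agree once rounding is allowed for):
  SiO2: 1366·0.9949 + 71.11·0.3296 = 1382 lb (target 1383 lb)
  Al2O3: 1366·0.003000 + 67.05·0.6515 = 47.78 lb (target 47.78 lb)
  SrO: 142.9·0.7031 = 100.5 lb (target 100.5 lb)
  BaO: 199.6·0.7768 = 155.0 lb (target 155.1 lb)
  ZrO2: 71.11·0.6694 = 47.60 lb (target 47.60 lb)
  ZnO: 266.7·0.9980 = 266.2 lb (target 266.2 lb)
Mass balance on the glass: the batch minus its LOI: 2000 lb (targets for the oxides total 2000 lb; the stated basis being 2000 lb — gaps are rounding artifacts).
Batch total: Σ batch = 2113 lb; LOI removed, Σ of batch·LOI: 113.8 lb; yield: glass divided by total = 94.61%.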